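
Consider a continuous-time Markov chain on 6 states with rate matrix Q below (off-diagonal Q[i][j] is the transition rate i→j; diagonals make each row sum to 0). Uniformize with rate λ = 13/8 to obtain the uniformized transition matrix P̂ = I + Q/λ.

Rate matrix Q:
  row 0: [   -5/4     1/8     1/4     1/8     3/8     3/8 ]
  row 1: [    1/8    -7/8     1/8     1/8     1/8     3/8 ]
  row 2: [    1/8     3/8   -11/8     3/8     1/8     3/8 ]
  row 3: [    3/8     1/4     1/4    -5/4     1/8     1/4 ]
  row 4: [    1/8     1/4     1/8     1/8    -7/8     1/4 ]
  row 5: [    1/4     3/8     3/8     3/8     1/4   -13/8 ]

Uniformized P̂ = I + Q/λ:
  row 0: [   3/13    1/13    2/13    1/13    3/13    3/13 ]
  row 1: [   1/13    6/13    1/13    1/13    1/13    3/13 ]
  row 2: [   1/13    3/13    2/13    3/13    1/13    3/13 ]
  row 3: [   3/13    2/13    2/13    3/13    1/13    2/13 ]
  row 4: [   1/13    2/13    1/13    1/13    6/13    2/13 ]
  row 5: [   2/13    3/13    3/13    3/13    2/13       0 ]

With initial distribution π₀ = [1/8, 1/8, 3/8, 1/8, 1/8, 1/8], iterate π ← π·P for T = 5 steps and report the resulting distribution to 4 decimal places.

t=0: π = [0.1250, 0.1250, 0.3750, 0.1250, 0.1250, 0.1250]
t=1: π = [0.1250, 0.2212, 0.1442, 0.1731, 0.1538, 0.1827]
t=2: π = [0.1368, 0.2374, 0.1391, 0.1538, 0.1694, 0.1635]
t=3: π = [0.1342, 0.2396, 0.1351, 0.1471, 0.1757, 0.1682]
t=4: π = [0.1331, 0.2406, 0.1348, 0.1462, 0.1781, 0.1671]
t=5: π = [0.1328, 0.2409, 0.1345, 0.1459, 0.1788, 0.1673]

π = [0.1328, 0.2409, 0.1345, 0.1459, 0.1788, 0.1673]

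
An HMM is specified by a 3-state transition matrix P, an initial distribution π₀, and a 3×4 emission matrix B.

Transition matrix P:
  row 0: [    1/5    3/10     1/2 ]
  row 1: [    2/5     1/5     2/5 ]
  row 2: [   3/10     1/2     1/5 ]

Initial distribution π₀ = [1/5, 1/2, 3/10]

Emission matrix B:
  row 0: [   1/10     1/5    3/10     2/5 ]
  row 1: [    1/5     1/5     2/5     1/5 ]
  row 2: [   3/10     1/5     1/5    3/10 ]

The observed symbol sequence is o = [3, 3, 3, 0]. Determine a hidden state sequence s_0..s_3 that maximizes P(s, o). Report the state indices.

path = [1, 0, 2, 1]

t=0: δ = [8.000e-02, 1.000e-01, 9.000e-02]  (obs o_0=3)
t=1: δ = [1.600e-02, 9.000e-03, 1.200e-02]  ψ = [1, 2, 0]  (obs o_1=3)
t=2: δ = [1.440e-03, 1.200e-03, 2.400e-03]  ψ = [1, 2, 0]  (obs o_2=3)
t=3: δ = [7.200e-05, 2.400e-04, 2.160e-04]  ψ = [2, 2, 0]  (obs o_3=0)
backtrack: best end state = 1; path = [1, 0, 2, 1]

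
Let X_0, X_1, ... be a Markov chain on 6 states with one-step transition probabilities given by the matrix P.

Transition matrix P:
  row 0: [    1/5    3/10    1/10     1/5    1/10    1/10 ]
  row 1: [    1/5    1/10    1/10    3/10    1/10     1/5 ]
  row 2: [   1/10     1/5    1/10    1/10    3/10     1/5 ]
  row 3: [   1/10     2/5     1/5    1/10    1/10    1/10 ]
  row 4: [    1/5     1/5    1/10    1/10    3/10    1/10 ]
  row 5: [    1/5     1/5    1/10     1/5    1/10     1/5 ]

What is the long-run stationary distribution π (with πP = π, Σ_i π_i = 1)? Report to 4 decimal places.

π = [0.1704, 0.2297, 0.1178, 0.1779, 0.1544, 0.1497]

Balance equations π_j = Σ_i π_i·P[i][j]:
  π_0 = 1/5·π_0 + 1/5·π_1 + 1/10·π_2 + 1/10·π_3 + 1/5·π_4 + 1/5·π_5
  π_1 = 3/10·π_0 + 1/10·π_1 + 1/5·π_2 + 2/5·π_3 + 1/5·π_4 + 1/5·π_5
  π_2 = 1/10·π_0 + 1/10·π_1 + 1/10·π_2 + 1/5·π_3 + 1/10·π_4 + 1/10·π_5
  π_3 = 1/5·π_0 + 3/10·π_1 + 1/10·π_2 + 1/10·π_3 + 1/10·π_4 + 1/5·π_5
  π_4 = 1/10·π_0 + 1/10·π_1 + 3/10·π_2 + 1/10·π_3 + 3/10·π_4 + 1/10·π_5
  normalize: π_0 + π_1 + π_2 + π_3 + π_4 + π_5 = 1
Solving the linear system gives exactly π = [16427/96388, 22137/96388, 5677/48194, 4288/24097, 14887/96388, 14431/96388].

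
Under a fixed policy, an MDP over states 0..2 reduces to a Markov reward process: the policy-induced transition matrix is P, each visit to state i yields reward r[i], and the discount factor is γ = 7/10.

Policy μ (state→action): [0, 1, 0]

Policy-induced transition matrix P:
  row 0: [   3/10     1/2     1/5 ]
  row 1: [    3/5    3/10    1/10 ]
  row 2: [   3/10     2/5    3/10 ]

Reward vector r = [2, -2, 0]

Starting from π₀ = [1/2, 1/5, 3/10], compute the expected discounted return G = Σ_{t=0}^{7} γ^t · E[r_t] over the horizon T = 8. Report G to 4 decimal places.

G = 0.5702

t=0: π = [0.5000, 0.2000, 0.3000], E[r] = 0.6000, γ^t·E[r] = 0.600000, running G = 0.600000
t=1: π = [0.3600, 0.4300, 0.2100], E[r] = -0.1400, γ^t·E[r] = -0.098000, running G = 0.502000
t=2: π = [0.4290, 0.3930, 0.1780], E[r] = 0.0720, γ^t·E[r] = 0.035280, running G = 0.537280
t=3: π = [0.4179, 0.4036, 0.1785], E[r] = 0.0286, γ^t·E[r] = 0.009810, running G = 0.547090
t=4: π = [0.4211, 0.4014, 0.1775], E[r] = 0.0393, γ^t·E[r] = 0.009436, running G = 0.556526
t=5: π = [0.4204, 0.4020, 0.1776], E[r] = 0.0369, γ^t·E[r] = 0.006206, running G = 0.562732
t=6: π = [0.4206, 0.4018, 0.1776], E[r] = 0.0375, γ^t·E[r] = 0.004410, running G = 0.567142
t=7: π = [0.4206, 0.4019, 0.1776], E[r] = 0.0374, γ^t·E[r] = 0.003077, running G = 0.570219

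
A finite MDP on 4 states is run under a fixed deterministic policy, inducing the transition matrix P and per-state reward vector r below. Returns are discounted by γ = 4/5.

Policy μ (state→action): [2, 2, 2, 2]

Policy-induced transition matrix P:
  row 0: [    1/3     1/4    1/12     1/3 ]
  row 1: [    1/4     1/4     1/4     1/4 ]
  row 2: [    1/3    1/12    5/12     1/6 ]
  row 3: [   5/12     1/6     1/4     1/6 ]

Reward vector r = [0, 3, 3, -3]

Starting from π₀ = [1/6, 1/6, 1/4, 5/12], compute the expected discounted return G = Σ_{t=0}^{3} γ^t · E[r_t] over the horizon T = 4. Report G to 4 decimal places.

t=0: π = [0.1667, 0.1667, 0.2500, 0.4167], E[r] = 0.0000, γ^t·E[r] = 0.000000, running G = 0.000000
t=1: π = [0.3542, 0.1736, 0.2639, 0.2083], E[r] = 0.6875, γ^t·E[r] = 0.550000, running G = 0.550000
t=2: π = [0.3362, 0.1887, 0.2350, 0.2402], E[r] = 0.5503, γ^t·E[r] = 0.352222, running G = 0.902222
t=3: π = [0.3376, 0.1908, 0.2331, 0.2384], E[r] = 0.5566, γ^t·E[r] = 0.284963, running G = 1.187185

G = 1.1872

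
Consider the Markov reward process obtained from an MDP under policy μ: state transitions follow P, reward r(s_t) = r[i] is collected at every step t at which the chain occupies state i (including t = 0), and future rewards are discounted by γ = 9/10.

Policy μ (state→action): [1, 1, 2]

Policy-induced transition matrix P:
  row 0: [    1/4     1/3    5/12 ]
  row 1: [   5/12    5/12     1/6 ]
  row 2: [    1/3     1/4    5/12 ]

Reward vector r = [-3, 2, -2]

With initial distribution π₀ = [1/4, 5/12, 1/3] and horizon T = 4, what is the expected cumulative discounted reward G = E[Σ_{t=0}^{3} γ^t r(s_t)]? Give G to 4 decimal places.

G = -3.0011

t=0: π = [0.2500, 0.4167, 0.3333], E[r] = -0.5833, γ^t·E[r] = -0.583333, running G = -0.583333
t=1: π = [0.3472, 0.3403, 0.3125], E[r] = -0.9861, γ^t·E[r] = -0.887500, running G = -1.470833
t=2: π = [0.3328, 0.3356, 0.3316], E[r] = -0.9902, γ^t·E[r] = -0.802031, running G = -2.272865
t=3: π = [0.3336, 0.3337, 0.3328], E[r] = -0.9989, γ^t·E[r] = -0.728191, running G = -3.001056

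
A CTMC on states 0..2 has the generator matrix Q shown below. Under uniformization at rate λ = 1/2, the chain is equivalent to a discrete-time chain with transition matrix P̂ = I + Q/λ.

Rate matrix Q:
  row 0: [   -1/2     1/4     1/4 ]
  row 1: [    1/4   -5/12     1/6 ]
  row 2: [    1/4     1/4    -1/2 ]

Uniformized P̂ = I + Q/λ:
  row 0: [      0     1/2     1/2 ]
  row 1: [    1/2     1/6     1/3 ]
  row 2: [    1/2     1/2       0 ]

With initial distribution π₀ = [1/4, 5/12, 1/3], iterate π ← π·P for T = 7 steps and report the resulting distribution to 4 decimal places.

t=0: π = [0.2500, 0.4167, 0.3333]
t=1: π = [0.3750, 0.3611, 0.2639]
t=2: π = [0.3125, 0.3796, 0.3079]
t=3: π = [0.3438, 0.3735, 0.2828]
t=4: π = [0.3281, 0.3755, 0.2964]
t=5: π = [0.3359, 0.3748, 0.2892]
t=6: π = [0.3320, 0.3751, 0.2929]
t=7: π = [0.3340, 0.3750, 0.2910]

π = [0.3340, 0.3750, 0.2910]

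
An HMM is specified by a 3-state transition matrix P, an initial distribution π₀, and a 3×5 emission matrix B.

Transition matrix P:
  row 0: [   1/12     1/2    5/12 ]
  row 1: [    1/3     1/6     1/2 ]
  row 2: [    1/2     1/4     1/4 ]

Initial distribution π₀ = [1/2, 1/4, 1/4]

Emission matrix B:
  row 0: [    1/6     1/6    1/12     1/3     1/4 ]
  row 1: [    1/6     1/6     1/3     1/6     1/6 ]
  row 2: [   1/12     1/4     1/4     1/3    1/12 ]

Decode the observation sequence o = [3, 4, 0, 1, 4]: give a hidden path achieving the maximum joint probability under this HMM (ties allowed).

t=0: δ = [1.667e-01, 4.167e-02, 8.333e-02]  (obs o_0=3)
t=1: δ = [1.042e-02, 1.389e-02, 5.787e-03]  ψ = [2, 0, 0]  (obs o_1=4)
t=2: δ = [7.716e-04, 8.681e-04, 5.787e-04]  ψ = [1, 0, 1]  (obs o_2=0)
t=3: δ = [4.823e-05, 6.430e-05, 1.085e-04]  ψ = [1, 0, 1]  (obs o_3=1)
t=4: δ = [1.356e-05, 4.521e-06, 2.679e-06]  ψ = [2, 2, 1]  (obs o_4=4)
backtrack: best end state = 0; path = [2, 0, 1, 2, 0]

path = [2, 0, 1, 2, 0]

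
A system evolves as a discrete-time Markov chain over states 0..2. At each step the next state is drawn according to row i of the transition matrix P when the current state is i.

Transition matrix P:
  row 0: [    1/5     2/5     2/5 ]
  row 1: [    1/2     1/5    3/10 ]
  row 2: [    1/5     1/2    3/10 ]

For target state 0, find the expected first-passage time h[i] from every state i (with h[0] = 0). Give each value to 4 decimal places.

h = [0.0000, 2.4390, 3.1707]

First-step conditioning: h[0] = 0; for i ≠ 0, h[i] = 1 + Σ_k P[i][k]·h[k].
  h[1] = 1 + 1/5·h[1] + 3/10·h[2]
  h[2] = 1 + 1/2·h[1] + 3/10·h[2]
Solving the 2×2 linear system over states ≠ 0 gives exactly h = [0, 100/41, 130/41] (h[0] = 0 is the target).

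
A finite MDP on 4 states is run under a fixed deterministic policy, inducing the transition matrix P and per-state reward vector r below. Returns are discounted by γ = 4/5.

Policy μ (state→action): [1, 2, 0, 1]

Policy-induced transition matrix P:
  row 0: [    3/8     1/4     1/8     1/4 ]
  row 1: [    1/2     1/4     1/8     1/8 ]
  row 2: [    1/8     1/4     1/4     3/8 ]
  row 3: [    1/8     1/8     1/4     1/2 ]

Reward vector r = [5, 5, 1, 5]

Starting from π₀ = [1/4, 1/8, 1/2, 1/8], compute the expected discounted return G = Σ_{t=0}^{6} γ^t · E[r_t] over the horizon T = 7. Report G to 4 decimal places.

t=0: π = [0.2500, 0.1250, 0.5000, 0.1250], E[r] = 3.0000, γ^t·E[r] = 3.000000, running G = 3.000000
t=1: π = [0.2344, 0.2344, 0.2031, 0.3281], E[r] = 4.1875, γ^t·E[r] = 3.350000, running G = 6.350000
t=2: π = [0.2715, 0.2090, 0.1914, 0.3281], E[r] = 4.2344, γ^t·E[r] = 2.710000, running G = 9.060000
t=3: π = [0.2712, 0.2090, 0.1899, 0.3298], E[r] = 4.2402, γ^t·E[r] = 2.171000, running G = 11.231000
t=4: π = [0.2712, 0.2088, 0.1900, 0.3301], E[r] = 4.2401, γ^t·E[r] = 1.736750, running G = 12.967750
t=5: π = [0.2711, 0.2087, 0.1900, 0.3302], E[r] = 4.2400, γ^t·E[r] = 1.389355, running G = 14.357105
t=6: π = [0.2710, 0.2087, 0.1900, 0.3302], E[r] = 4.2399, γ^t·E[r] = 1.111468, running G = 15.468573

G = 15.4686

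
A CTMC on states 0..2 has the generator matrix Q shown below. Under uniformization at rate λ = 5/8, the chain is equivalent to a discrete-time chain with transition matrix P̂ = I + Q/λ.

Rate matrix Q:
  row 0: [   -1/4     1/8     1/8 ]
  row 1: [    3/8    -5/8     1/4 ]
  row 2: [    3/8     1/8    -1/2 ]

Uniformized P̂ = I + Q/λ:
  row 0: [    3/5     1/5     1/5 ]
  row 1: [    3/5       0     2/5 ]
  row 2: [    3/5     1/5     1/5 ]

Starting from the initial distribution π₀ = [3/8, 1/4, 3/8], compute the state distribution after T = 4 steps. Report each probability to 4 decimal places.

t=0: π = [0.3750, 0.2500, 0.3750]
t=1: π = [0.6000, 0.1500, 0.2500]
t=2: π = [0.6000, 0.1700, 0.2300]
t=3: π = [0.6000, 0.1660, 0.2340]
t=4: π = [0.6000, 0.1668, 0.2332]

π = [0.6000, 0.1668, 0.2332]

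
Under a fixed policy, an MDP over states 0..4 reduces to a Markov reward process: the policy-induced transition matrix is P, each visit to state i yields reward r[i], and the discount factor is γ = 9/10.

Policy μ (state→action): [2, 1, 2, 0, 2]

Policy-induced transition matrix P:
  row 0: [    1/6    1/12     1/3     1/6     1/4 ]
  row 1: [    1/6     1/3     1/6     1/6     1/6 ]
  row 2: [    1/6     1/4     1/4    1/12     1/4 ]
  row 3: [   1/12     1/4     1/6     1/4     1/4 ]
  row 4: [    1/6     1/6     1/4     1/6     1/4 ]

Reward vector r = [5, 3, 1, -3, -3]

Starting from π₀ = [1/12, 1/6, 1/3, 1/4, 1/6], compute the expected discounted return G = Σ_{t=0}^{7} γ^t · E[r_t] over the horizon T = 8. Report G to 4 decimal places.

G = 2.2968

t=0: π = [0.0833, 0.1667, 0.3333, 0.2500, 0.1667], E[r] = 0.0000, γ^t·E[r] = 0.000000, running G = 0.000000
t=1: π = [0.1458, 0.2361, 0.2222, 0.1597, 0.2361], E[r] = 0.4722, γ^t·E[r] = 0.425000, running G = 0.425000
t=2: π = [0.1534, 0.2257, 0.2292, 0.1615, 0.2303], E[r] = 0.4977, γ^t·E[r] = 0.403125, running G = 0.828125
t=3: π = [0.1532, 0.2241, 0.2305, 0.1610, 0.2312], E[r] = 0.4921, γ^t·E[r] = 0.358734, running G = 1.186859
t=4: π = [0.1532, 0.2239, 0.2307, 0.1609, 0.2313], E[r] = 0.4919, γ^t·E[r] = 0.322745, running G = 1.509604
t=5: π = [0.1533, 0.2238, 0.2307, 0.1608, 0.2313], E[r] = 0.4919, γ^t·E[r] = 0.290485, running G = 1.800090
t=6: π = [0.1533, 0.2238, 0.2307, 0.1608, 0.2313], E[r] = 0.4919, γ^t·E[r] = 0.261439, running G = 2.061529
t=7: π = [0.1533, 0.2238, 0.2307, 0.1608, 0.2313], E[r] = 0.4919, γ^t·E[r] = 0.235296, running G = 2.296825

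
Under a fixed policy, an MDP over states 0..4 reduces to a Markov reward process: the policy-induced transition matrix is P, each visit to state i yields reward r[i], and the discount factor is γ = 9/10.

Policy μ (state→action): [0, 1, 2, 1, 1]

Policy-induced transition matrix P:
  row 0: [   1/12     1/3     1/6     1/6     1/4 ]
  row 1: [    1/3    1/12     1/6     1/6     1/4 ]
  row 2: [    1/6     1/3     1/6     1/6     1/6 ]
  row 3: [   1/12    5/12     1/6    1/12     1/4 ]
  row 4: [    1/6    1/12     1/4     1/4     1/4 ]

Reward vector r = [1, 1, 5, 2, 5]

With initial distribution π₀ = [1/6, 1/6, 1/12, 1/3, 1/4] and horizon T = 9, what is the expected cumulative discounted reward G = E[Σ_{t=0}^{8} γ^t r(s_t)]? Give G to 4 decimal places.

G = 17.3266

t=0: π = [0.1667, 0.1667, 0.0833, 0.3333, 0.2500], E[r] = 2.6667, γ^t·E[r] = 2.666667, running G = 2.666667
t=1: π = [0.1528, 0.2569, 0.1875, 0.1597, 0.2431], E[r] = 2.8819, γ^t·E[r] = 2.593750, running G = 5.260417
t=2: π = [0.1834, 0.2216, 0.1869, 0.1736, 0.2344], E[r] = 2.8588, γ^t·E[r] = 2.315625, running G = 7.576042
t=3: π = [0.1739, 0.2338, 0.1862, 0.1717, 0.2344], E[r] = 2.8542, γ^t·E[r] = 2.080723, running G = 9.656764
t=4: π = [0.1768, 0.2306, 0.1862, 0.1719, 0.2345], E[r] = 2.8546, γ^t·E[r] = 1.872925, running G = 11.529689
t=5: π = [0.1760, 0.2314, 0.1862, 0.1719, 0.2345], E[r] = 2.8546, γ^t·E[r] = 1.685638, running G = 13.215327
t=6: π = [0.1762, 0.2312, 0.1862, 0.1719, 0.2345], E[r] = 2.8546, γ^t·E[r] = 1.517074, running G = 14.732401
t=7: π = [0.1762, 0.2312, 0.1862, 0.1719, 0.2345], E[r] = 2.8546, γ^t·E[r] = 1.365366, running G = 16.097767
t=8: π = [0.1762, 0.2312, 0.1862, 0.1719, 0.2345], E[r] = 2.8546, γ^t·E[r] = 1.228830, running G = 17.326597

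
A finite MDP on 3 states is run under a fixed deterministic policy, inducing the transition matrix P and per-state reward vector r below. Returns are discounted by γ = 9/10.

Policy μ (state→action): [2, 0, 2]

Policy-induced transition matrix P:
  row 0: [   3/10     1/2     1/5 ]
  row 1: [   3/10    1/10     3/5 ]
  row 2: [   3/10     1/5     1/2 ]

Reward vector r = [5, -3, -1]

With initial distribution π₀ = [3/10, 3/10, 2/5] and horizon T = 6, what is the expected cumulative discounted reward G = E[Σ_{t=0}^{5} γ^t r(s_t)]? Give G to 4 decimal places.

t=0: π = [0.3000, 0.3000, 0.4000], E[r] = 0.2000, γ^t·E[r] = 0.200000, running G = 0.200000
t=1: π = [0.3000, 0.2600, 0.4400], E[r] = 0.2800, γ^t·E[r] = 0.252000, running G = 0.452000
t=2: π = [0.3000, 0.2640, 0.4360], E[r] = 0.2720, γ^t·E[r] = 0.220320, running G = 0.672320
t=3: π = [0.3000, 0.2636, 0.4364], E[r] = 0.2728, γ^t·E[r] = 0.198871, running G = 0.871191
t=4: π = [0.3000, 0.2636, 0.4364], E[r] = 0.2727, γ^t·E[r] = 0.178932, running G = 1.050123
t=5: π = [0.3000, 0.2636, 0.4364], E[r] = 0.2727, γ^t·E[r] = 0.161043, running G = 1.211166

G = 1.2112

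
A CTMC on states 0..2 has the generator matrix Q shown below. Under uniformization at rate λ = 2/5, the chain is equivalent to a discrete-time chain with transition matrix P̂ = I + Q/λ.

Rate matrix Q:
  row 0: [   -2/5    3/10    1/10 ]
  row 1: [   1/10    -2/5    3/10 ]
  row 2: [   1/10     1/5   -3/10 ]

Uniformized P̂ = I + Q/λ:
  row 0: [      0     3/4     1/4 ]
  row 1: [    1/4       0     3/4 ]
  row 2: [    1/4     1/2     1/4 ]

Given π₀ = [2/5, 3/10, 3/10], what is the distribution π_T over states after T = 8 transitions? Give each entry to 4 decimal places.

π = [0.2000, 0.3656, 0.4344]

t=0: π = [0.4000, 0.3000, 0.3000]
t=1: π = [0.1500, 0.4500, 0.4000]
t=2: π = [0.2125, 0.3125, 0.4750]
t=3: π = [0.1969, 0.3969, 0.4063]
t=4: π = [0.2008, 0.3508, 0.4484]
t=5: π = [0.1998, 0.3748, 0.4254]
t=6: π = [0.2000, 0.3625, 0.4374]
t=7: π = [0.2000, 0.3687, 0.4313]
t=8: π = [0.2000, 0.3656, 0.4344]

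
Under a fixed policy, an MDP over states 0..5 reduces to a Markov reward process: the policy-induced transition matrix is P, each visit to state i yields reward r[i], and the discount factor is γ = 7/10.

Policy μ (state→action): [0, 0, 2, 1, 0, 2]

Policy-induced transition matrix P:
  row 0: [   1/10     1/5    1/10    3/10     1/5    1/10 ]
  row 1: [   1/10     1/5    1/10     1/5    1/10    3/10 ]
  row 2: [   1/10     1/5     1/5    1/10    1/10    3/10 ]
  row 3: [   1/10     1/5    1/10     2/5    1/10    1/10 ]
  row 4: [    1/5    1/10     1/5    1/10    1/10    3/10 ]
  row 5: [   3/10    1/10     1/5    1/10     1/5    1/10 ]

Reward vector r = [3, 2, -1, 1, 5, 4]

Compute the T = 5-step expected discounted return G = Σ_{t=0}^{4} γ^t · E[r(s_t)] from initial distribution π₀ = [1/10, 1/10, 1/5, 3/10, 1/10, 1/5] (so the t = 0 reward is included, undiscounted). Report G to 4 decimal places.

G = 5.9069

t=0: π = [0.1000, 0.1000, 0.2000, 0.3000, 0.1000, 0.2000], E[r] = 1.9000, γ^t·E[r] = 1.900000, running G = 1.900000
t=1: π = [0.1500, 0.1700, 0.1500, 0.2200, 0.1300, 0.1800], E[r] = 2.2300, γ^t·E[r] = 1.561000, running G = 3.461000
t=2: π = [0.1490, 0.1690, 0.1460, 0.2130, 0.1330, 0.1900], E[r] = 2.2770, γ^t·E[r] = 1.115730, running G = 4.576730
t=3: π = [0.1513, 0.1677, 0.1469, 0.2106, 0.1339, 0.1896], E[r] = 2.2809, γ^t·E[r] = 0.782349, running G = 5.359079
t=4: π = [0.1513, 0.1677, 0.1470, 0.2102, 0.1341, 0.1897], E[r] = 2.2817, γ^t·E[r] = 0.547824, running G = 5.906903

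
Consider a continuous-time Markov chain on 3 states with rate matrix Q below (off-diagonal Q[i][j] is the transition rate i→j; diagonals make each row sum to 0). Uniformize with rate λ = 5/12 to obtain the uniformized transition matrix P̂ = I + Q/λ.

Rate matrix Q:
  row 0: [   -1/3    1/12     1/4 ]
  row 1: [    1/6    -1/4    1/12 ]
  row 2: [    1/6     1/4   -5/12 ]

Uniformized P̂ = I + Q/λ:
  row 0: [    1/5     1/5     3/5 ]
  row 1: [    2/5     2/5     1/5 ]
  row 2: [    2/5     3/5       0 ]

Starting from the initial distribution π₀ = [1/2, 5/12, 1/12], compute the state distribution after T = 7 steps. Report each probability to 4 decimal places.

π = [0.3333, 0.3889, 0.2778]

t=0: π = [0.5000, 0.4167, 0.0833]
t=1: π = [0.3000, 0.3167, 0.3833]
t=2: π = [0.3400, 0.4167, 0.2433]
t=3: π = [0.3320, 0.3807, 0.2873]
t=4: π = [0.3336, 0.3911, 0.2753]
t=5: π = [0.3333, 0.3883, 0.2784]
t=6: π = [0.3333, 0.3890, 0.2776]
t=7: π = [0.3333, 0.3889, 0.2778]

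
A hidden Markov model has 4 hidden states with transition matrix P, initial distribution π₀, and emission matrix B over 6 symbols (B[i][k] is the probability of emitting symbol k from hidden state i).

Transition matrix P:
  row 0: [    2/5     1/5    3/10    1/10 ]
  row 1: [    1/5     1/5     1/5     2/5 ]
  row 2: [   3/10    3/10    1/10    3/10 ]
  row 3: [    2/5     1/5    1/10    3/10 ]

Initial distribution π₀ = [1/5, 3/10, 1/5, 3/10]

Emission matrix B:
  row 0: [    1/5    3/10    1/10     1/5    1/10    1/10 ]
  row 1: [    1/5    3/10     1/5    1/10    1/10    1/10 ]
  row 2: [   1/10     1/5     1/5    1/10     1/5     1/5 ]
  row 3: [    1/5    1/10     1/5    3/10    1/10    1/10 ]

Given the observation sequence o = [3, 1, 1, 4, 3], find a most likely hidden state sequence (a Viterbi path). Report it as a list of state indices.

path = [3, 0, 0, 2, 3]

t=0: δ = [4.000e-02, 3.000e-02, 2.000e-02, 9.000e-02]  (obs o_0=3)
t=1: δ = [1.080e-02, 5.400e-03, 2.400e-03, 2.700e-03]  ψ = [3, 3, 0, 3]  (obs o_1=1)
t=2: δ = [1.296e-03, 6.480e-04, 6.480e-04, 2.160e-04]  ψ = [0, 0, 0, 1]  (obs o_2=1)
t=3: δ = [5.184e-05, 2.592e-05, 7.776e-05, 2.592e-05]  ψ = [0, 0, 0, 1]  (obs o_3=4)
t=4: δ = [4.666e-06, 2.333e-06, 1.555e-06, 6.998e-06]  ψ = [2, 2, 0, 2]  (obs o_4=3)
backtrack: best end state = 3; path = [3, 0, 0, 2, 3]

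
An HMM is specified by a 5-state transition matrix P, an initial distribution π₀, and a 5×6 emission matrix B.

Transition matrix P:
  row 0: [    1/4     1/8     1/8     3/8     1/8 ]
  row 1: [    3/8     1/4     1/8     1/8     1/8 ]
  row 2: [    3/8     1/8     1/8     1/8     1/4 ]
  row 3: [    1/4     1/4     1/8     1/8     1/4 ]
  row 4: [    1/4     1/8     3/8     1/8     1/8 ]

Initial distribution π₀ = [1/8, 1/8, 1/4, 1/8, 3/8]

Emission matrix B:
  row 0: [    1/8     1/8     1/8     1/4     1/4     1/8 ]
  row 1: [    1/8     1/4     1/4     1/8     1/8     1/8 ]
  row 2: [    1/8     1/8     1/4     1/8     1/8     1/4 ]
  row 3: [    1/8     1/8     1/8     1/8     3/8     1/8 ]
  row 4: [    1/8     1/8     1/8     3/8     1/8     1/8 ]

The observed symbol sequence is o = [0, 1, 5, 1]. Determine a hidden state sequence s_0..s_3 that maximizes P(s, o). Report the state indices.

path = [4, 2, 0, 3]

t=0: δ = [1.562e-02, 1.562e-02, 3.125e-02, 1.562e-02, 4.688e-02]  (obs o_0=0)
t=1: δ = [1.465e-03, 1.465e-03, 2.197e-03, 7.324e-04, 9.766e-04]  ψ = [2, 4, 4, 0, 2]  (obs o_1=1)
t=2: δ = [1.030e-04, 4.578e-05, 9.155e-05, 6.866e-05, 6.866e-05]  ψ = [2, 1, 4, 0, 2]  (obs o_2=5)
t=3: δ = [4.292e-06, 4.292e-06, 3.219e-06, 4.828e-06, 2.861e-06]  ψ = [2, 3, 4, 0, 2]  (obs o_3=1)
backtrack: best end state = 3; path = [4, 2, 0, 3]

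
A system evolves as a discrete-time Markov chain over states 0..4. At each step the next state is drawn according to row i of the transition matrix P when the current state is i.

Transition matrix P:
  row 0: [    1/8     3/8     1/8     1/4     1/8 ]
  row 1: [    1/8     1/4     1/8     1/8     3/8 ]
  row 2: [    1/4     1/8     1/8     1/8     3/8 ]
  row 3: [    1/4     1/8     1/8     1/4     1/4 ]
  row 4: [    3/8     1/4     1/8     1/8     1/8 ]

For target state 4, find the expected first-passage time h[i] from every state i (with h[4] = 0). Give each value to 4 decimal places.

First-step conditioning: h[4] = 0; for i ≠ 4, h[i] = 1 + Σ_k P[i][k]·h[k].
  h[0] = 1 + 1/8·h[0] + 3/8·h[1] + 1/8·h[2] + 1/4·h[3]
  h[1] = 1 + 1/8·h[0] + 1/4·h[1] + 1/8·h[2] + 1/8·h[3]
  h[2] = 1 + 1/4·h[0] + 1/8·h[1] + 1/8·h[2] + 1/8·h[3]
  h[3] = 1 + 1/4·h[0] + 1/8·h[1] + 1/8·h[2] + 1/4·h[3]
Solving the 4×4 linear system over states ≠ 4 gives exactly h = [896/221, 704/221, 56/17, 64/17, 0] (h[4] = 0 is the target).

h = [4.0543, 3.1855, 3.2941, 3.7647, 0.0000]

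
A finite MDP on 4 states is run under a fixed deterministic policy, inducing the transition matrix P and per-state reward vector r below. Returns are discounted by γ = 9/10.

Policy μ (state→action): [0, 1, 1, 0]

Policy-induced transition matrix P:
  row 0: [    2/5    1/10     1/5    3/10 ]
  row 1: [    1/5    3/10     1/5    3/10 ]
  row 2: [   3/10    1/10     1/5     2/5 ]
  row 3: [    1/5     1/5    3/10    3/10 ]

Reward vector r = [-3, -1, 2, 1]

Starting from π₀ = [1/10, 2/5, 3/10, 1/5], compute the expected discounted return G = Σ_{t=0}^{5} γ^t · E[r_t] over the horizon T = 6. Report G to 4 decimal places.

G = -0.6467

t=0: π = [0.1000, 0.4000, 0.3000, 0.2000], E[r] = 0.1000, γ^t·E[r] = 0.100000, running G = 0.100000
t=1: π = [0.2500, 0.2000, 0.2200, 0.3300], E[r] = -0.1800, γ^t·E[r] = -0.162000, running G = -0.062000
t=2: π = [0.2720, 0.1730, 0.2330, 0.3220], E[r] = -0.2010, γ^t·E[r] = -0.162810, running G = -0.224810
t=3: π = [0.2777, 0.1668, 0.2322, 0.3233], E[r] = -0.2122, γ^t·E[r] = -0.154694, running G = -0.379504
t=4: π = [0.2788, 0.1657, 0.2323, 0.3232], E[r] = -0.2141, γ^t·E[r] = -0.140464, running G = -0.519968
t=5: π = [0.2790, 0.1655, 0.2323, 0.3232], E[r] = -0.2145, γ^t·E[r] = -0.126683, running G = -0.646651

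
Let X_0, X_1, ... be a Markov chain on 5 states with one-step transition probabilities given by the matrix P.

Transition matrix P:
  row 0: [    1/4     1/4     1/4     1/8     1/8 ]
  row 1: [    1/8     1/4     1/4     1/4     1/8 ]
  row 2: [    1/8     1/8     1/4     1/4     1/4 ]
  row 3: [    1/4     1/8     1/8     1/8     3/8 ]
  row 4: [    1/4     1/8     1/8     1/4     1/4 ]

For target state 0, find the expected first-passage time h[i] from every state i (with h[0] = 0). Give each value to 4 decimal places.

h = [0.0000, 5.4940, 5.3976, 4.7229, 4.7229]

First-step conditioning: h[0] = 0; for i ≠ 0, h[i] = 1 + Σ_k P[i][k]·h[k].
  h[1] = 1 + 1/4·h[1] + 1/4·h[2] + 1/4·h[3] + 1/8·h[4]
  h[2] = 1 + 1/8·h[1] + 1/4·h[2] + 1/4·h[3] + 1/4·h[4]
  h[3] = 1 + 1/8·h[1] + 1/8·h[2] + 1/8·h[3] + 3/8·h[4]
  h[4] = 1 + 1/8·h[1] + 1/8·h[2] + 1/4·h[3] + 1/4·h[4]
Solving the 4×4 linear system over states ≠ 0 gives exactly h = [0, 456/83, 448/83, 392/83, 392/83] (h[0] = 0 is the target).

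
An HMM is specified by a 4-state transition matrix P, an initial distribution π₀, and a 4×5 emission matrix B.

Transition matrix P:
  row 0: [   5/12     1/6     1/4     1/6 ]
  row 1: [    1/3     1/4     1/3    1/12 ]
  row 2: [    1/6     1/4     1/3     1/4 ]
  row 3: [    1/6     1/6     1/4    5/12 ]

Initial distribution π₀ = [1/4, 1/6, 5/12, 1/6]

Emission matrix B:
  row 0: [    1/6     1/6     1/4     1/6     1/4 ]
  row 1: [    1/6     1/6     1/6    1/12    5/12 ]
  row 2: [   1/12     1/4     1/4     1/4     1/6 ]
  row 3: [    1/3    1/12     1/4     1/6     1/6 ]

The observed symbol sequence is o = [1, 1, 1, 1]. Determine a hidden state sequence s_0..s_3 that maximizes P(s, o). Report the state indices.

path = [2, 2, 2, 2]

t=0: δ = [4.167e-02, 2.778e-02, 1.042e-01, 1.389e-02]  (obs o_0=1)
t=1: δ = [2.894e-03, 4.340e-03, 8.681e-03, 2.170e-03]  ψ = [0, 2, 2, 2]  (obs o_1=1)
t=2: δ = [2.411e-04, 3.617e-04, 7.234e-04, 1.808e-04]  ψ = [1, 2, 2, 2]  (obs o_2=1)
t=3: δ = [2.009e-05, 3.014e-05, 6.028e-05, 1.507e-05]  ψ = [1, 2, 2, 2]  (obs o_3=1)
backtrack: best end state = 2; path = [2, 2, 2, 2]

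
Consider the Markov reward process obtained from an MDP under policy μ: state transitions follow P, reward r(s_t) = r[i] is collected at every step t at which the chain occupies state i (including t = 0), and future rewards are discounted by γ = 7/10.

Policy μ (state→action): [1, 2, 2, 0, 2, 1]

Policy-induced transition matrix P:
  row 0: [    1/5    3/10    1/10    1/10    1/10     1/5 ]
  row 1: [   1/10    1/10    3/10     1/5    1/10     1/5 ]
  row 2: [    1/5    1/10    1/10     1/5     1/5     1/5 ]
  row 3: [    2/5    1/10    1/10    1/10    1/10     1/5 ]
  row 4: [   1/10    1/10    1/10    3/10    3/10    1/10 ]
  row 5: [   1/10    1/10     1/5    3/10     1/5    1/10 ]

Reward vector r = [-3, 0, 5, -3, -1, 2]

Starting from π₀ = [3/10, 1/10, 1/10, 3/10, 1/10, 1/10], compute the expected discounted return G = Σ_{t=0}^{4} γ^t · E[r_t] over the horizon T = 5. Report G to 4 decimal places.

t=0: π = [0.3000, 0.1000, 0.1000, 0.3000, 0.1000, 0.1000], E[r] = -1.2000, γ^t·E[r] = -1.200000, running G = -1.200000
t=1: π = [0.2300, 0.1600, 0.1300, 0.1600, 0.1400, 0.1800], E[r] = -0.3000, γ^t·E[r] = -0.210000, running G = -1.410000
t=2: π = [0.1840, 0.1460, 0.1500, 0.1930, 0.1590, 0.1680], E[r] = -0.2040, γ^t·E[r] = -0.099960, running G = -1.509960
t=3: π = [0.1913, 0.1368, 0.1460, 0.1950, 0.1636, 0.1673], E[r] = -0.2579, γ^t·E[r] = -0.088460, running G = -1.598420
t=4: π = [0.1922, 0.1383, 0.1441, 0.1945, 0.1641, 0.1669], E[r] = -0.2699, γ^t·E[r] = -0.064791, running G = -1.663211

G = -1.6632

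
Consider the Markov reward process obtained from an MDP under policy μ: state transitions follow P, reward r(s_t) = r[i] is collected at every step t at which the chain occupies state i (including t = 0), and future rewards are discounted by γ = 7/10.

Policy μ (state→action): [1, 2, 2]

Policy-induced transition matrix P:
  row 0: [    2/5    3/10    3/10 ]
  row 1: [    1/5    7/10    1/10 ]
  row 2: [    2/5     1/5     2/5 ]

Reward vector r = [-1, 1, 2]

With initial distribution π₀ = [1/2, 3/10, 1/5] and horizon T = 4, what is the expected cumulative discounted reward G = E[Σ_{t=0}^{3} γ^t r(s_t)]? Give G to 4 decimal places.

t=0: π = [0.5000, 0.3000, 0.2000], E[r] = 0.2000, γ^t·E[r] = 0.200000, running G = 0.200000
t=1: π = [0.3400, 0.4000, 0.2600], E[r] = 0.5800, γ^t·E[r] = 0.406000, running G = 0.606000
t=2: π = [0.3200, 0.4340, 0.2460], E[r] = 0.6060, γ^t·E[r] = 0.296940, running G = 0.902940
t=3: π = [0.3132, 0.4490, 0.2378], E[r] = 0.6114, γ^t·E[r] = 0.209710, running G = 1.112650

G = 1.1127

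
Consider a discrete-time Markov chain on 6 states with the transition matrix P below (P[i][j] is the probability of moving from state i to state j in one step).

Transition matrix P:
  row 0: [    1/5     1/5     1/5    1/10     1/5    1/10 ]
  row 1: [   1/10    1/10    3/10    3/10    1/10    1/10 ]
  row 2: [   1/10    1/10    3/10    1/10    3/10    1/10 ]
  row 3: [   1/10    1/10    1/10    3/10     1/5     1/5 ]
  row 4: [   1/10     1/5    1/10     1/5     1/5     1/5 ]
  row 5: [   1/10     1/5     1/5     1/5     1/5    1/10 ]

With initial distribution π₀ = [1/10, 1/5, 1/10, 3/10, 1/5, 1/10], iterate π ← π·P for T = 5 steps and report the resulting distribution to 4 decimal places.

π = [0.1111, 0.1457, 0.1929, 0.2046, 0.2047, 0.1409]

t=0: π = [0.1000, 0.2000, 0.1000, 0.3000, 0.2000, 0.1000]
t=1: π = [0.1100, 0.1400, 0.1800, 0.2300, 0.1900, 0.1500]
t=2: π = [0.1110, 0.1450, 0.1900, 0.2080, 0.2040, 0.1420]
t=3: π = [0.1111, 0.1457, 0.1923, 0.2052, 0.2045, 0.1412]
t=4: π = [0.1111, 0.1457, 0.1928, 0.2048, 0.2047, 0.1410]
t=5: π = [0.1111, 0.1457, 0.1929, 0.2046, 0.2047, 0.1409]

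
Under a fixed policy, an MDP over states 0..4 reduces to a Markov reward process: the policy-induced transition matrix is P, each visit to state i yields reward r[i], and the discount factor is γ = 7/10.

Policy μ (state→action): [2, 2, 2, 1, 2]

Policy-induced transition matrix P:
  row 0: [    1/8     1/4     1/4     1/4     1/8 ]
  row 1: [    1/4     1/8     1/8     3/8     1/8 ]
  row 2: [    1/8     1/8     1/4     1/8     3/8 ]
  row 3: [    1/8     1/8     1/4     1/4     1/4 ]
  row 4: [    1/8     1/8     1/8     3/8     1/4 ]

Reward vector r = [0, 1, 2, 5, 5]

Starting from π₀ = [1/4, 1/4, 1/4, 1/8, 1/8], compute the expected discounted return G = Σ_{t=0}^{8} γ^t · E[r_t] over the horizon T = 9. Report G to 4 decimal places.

G = 8.7373

t=0: π = [0.2500, 0.2500, 0.2500, 0.1250, 0.1250], E[r] = 2.0000, γ^t·E[r] = 2.000000, running G = 2.000000
t=1: π = [0.1563, 0.1563, 0.2031, 0.2656, 0.2188], E[r] = 2.9844, γ^t·E[r] = 2.089063, running G = 4.089063
t=2: π = [0.1445, 0.1445, 0.2031, 0.2715, 0.2363], E[r] = 3.0898, γ^t·E[r] = 1.514023, running G = 5.603086
t=3: π = [0.1431, 0.1431, 0.2024, 0.2722, 0.2393], E[r] = 3.1052, γ^t·E[r] = 1.065092, running G = 6.668178
t=4: π = [0.1429, 0.1429, 0.2022, 0.2725, 0.2395], E[r] = 3.1074, γ^t·E[r] = 0.746092, running G = 7.414270
t=5: π = [0.1429, 0.1429, 0.2022, 0.2725, 0.2396], E[r] = 3.1077, γ^t·E[r] = 0.522305, running G = 7.936575
t=6: π = [0.1429, 0.1429, 0.2022, 0.2725, 0.2396], E[r] = 3.1077, γ^t·E[r] = 0.365616, running G = 8.302191
t=7: π = [0.1429, 0.1429, 0.2022, 0.2725, 0.2396], E[r] = 3.1077, γ^t·E[r] = 0.255932, running G = 8.558123
t=8: π = [0.1429, 0.1429, 0.2022, 0.2725, 0.2396], E[r] = 3.1077, γ^t·E[r] = 0.179152, running G = 8.737275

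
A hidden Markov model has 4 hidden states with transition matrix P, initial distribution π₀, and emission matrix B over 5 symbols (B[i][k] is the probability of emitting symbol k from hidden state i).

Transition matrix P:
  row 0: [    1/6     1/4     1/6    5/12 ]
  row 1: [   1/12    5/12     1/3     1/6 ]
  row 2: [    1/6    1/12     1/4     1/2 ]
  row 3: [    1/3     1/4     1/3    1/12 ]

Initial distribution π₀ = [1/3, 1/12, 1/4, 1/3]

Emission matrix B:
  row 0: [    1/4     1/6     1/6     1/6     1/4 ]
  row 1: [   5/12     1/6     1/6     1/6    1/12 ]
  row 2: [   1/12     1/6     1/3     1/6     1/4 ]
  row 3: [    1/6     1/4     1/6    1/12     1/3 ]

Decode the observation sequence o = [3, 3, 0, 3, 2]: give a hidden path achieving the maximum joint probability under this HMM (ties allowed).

path = [0, 1, 1, 1, 2]

t=0: δ = [5.556e-02, 1.389e-02, 4.167e-02, 2.778e-02]  (obs o_0=3)
t=1: δ = [1.543e-03, 2.315e-03, 1.736e-03, 1.929e-03]  ψ = [0, 0, 2, 0]  (obs o_1=3)
t=2: δ = [1.608e-04, 4.019e-04, 6.430e-05, 1.447e-04]  ψ = [3, 1, 1, 2]  (obs o_2=0)
t=3: δ = [8.038e-06, 2.791e-05, 2.233e-05, 5.582e-06]  ψ = [3, 1, 1, 0]  (obs o_3=3)
t=4: δ = [6.202e-07, 1.938e-06, 3.101e-06, 1.861e-06]  ψ = [2, 1, 1, 2]  (obs o_4=2)
backtrack: best end state = 2; path = [0, 1, 1, 1, 2]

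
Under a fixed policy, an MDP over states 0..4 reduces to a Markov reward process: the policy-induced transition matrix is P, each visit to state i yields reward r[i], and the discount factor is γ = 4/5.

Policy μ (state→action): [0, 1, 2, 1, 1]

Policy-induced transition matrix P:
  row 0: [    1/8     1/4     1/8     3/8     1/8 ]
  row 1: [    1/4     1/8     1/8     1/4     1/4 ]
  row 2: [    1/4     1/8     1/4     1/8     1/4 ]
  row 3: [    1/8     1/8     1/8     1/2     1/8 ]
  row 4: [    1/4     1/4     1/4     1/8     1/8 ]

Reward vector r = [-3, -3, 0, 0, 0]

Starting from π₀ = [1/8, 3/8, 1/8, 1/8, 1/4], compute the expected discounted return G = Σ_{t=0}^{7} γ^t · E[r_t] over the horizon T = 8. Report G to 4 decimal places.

G = -4.9909

t=0: π = [0.1250, 0.3750, 0.1250, 0.1250, 0.2500], E[r] = -1.5000, γ^t·E[r] = -1.500000, running G = -1.500000
t=1: π = [0.2188, 0.1719, 0.1719, 0.2500, 0.1875], E[r] = -1.1719, γ^t·E[r] = -0.937500, running G = -2.437500
t=2: π = [0.1914, 0.1758, 0.1699, 0.2949, 0.1680], E[r] = -1.1016, γ^t·E[r] = -0.705000, running G = -3.142500
t=3: π = [0.1892, 0.1699, 0.1672, 0.3054, 0.1682], E[r] = -1.0774, γ^t·E[r] = -0.551625, running G = -3.694125
t=4: π = [0.1882, 0.1697, 0.1669, 0.3081, 0.1671], E[r] = -1.0735, γ^t·E[r] = -0.439725, running G = -4.133850
t=5: π = [0.1880, 0.1694, 0.1668, 0.3088, 0.1671], E[r] = -1.0722, γ^t·E[r] = -0.351323, running G = -4.485173
t=6: π = [0.1879, 0.1694, 0.1667, 0.3090, 0.1670], E[r] = -1.0719, γ^t·E[r] = -0.280982, running G = -4.766154
t=7: π = [0.1879, 0.1694, 0.1667, 0.3090, 0.1670], E[r] = -1.0718, γ^t·E[r] = -0.224767, running G = -4.990921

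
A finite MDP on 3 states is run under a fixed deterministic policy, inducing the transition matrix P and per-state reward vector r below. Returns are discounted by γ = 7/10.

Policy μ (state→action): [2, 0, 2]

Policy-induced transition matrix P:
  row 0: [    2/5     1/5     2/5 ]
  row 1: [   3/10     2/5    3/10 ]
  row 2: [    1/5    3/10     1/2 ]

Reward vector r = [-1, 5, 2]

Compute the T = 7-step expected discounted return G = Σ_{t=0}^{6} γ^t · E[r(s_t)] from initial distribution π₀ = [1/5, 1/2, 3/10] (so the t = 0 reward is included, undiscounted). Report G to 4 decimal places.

G = 7.1552

t=0: π = [0.2000, 0.5000, 0.3000], E[r] = 2.9000, γ^t·E[r] = 2.900000, running G = 2.900000
t=1: π = [0.2900, 0.3300, 0.3800], E[r] = 2.1200, γ^t·E[r] = 1.484000, running G = 4.384000
t=2: π = [0.2910, 0.3040, 0.4050], E[r] = 2.0390, γ^t·E[r] = 0.999110, running G = 5.383110
t=3: π = [0.2886, 0.3013, 0.4101], E[r] = 2.0381, γ^t·E[r] = 0.699068, running G = 6.082178
t=4: π = [0.2879, 0.3013, 0.4109], E[r] = 2.0403, γ^t·E[r] = 0.489866, running G = 6.572045
t=5: π = [0.2877, 0.3013, 0.4110], E[r] = 2.0409, γ^t·E[r] = 0.343020, running G = 6.915065
t=6: π = [0.2877, 0.3014, 0.4110], E[r] = 2.0411, γ^t·E[r] = 0.240130, running G = 7.155195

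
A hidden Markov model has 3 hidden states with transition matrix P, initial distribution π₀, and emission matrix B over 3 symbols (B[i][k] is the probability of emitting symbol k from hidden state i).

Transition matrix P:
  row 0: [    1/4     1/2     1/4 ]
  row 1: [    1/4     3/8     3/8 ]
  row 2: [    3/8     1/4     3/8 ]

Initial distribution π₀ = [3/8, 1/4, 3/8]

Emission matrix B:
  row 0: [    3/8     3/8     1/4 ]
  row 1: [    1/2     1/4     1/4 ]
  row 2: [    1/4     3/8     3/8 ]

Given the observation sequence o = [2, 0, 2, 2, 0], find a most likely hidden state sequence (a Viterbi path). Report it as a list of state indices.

t=0: δ = [9.375e-02, 6.250e-02, 1.406e-01]  (obs o_0=2)
t=1: δ = [1.978e-02, 2.344e-02, 1.318e-02]  ψ = [2, 0, 2]  (obs o_1=0)
t=2: δ = [1.465e-03, 2.472e-03, 3.296e-03]  ψ = [1, 0, 1]  (obs o_2=2)
t=3: δ = [3.090e-04, 2.317e-04, 4.635e-04]  ψ = [2, 1, 2]  (obs o_3=2)
t=4: δ = [6.518e-05, 7.725e-05, 4.345e-05]  ψ = [2, 0, 2]  (obs o_4=0)
backtrack: best end state = 1; path = [0, 1, 2, 0, 1]

path = [0, 1, 2, 0, 1]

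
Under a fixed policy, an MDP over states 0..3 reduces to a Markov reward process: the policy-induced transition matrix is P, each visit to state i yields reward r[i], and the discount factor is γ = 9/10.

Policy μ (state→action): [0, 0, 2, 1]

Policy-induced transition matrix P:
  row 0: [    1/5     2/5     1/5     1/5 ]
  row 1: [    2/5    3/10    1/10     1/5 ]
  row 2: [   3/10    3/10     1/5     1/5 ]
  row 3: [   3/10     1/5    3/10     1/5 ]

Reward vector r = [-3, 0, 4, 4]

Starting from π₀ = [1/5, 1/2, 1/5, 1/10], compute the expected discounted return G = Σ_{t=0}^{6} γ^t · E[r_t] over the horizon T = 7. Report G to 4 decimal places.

t=0: π = [0.2000, 0.5000, 0.2000, 0.1000], E[r] = 0.6000, γ^t·E[r] = 0.600000, running G = 0.600000
t=1: π = [0.3300, 0.3100, 0.1600, 0.2000], E[r] = 0.4500, γ^t·E[r] = 0.405000, running G = 1.005000
t=2: π = [0.2980, 0.3130, 0.1890, 0.2000], E[r] = 0.6620, γ^t·E[r] = 0.536220, running G = 1.541220
t=3: π = [0.3015, 0.3098, 0.1887, 0.2000], E[r] = 0.6503, γ^t·E[r] = 0.474069, running G = 2.015289
t=4: π = [0.3008, 0.3102, 0.1890, 0.2000], E[r] = 0.6536, γ^t·E[r] = 0.428820, running G = 2.444109
t=5: π = [0.3009, 0.3101, 0.1890, 0.2000], E[r] = 0.6531, γ^t·E[r] = 0.385675, running G = 2.829784
t=6: π = [0.3009, 0.3101, 0.1890, 0.2000], E[r] = 0.6532, γ^t·E[r] = 0.347149, running G = 3.176933

G = 3.1769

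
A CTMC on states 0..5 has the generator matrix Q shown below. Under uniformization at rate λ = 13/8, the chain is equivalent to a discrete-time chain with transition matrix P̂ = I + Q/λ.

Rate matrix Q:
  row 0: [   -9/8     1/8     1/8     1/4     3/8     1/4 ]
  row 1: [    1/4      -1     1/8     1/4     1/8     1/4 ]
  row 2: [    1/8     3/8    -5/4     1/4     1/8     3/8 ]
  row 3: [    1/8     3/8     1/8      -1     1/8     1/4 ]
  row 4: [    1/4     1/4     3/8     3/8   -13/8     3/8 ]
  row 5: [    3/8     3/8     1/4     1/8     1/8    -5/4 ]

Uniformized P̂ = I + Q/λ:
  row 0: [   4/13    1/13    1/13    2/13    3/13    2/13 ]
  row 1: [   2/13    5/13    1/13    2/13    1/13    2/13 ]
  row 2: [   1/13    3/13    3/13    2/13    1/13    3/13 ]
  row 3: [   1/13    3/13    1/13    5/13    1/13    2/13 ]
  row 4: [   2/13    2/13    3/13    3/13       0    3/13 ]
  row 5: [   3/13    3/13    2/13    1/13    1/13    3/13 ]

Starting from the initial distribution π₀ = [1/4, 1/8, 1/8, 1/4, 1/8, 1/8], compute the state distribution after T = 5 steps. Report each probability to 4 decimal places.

t=0: π = [0.2500, 0.1250, 0.1250, 0.2500, 0.1250, 0.1250]
t=1: π = [0.1731, 0.2019, 0.1250, 0.2115, 0.1058, 0.1827]
t=2: π = [0.1686, 0.2271, 0.1265, 0.1967, 0.0954, 0.1857]
t=3: π = [0.1692, 0.2324, 0.1253, 0.1923, 0.0955, 0.1852]
t=4: π = [0.1697, 0.2331, 0.1251, 0.1913, 0.0956, 0.1851]
t=5: π = [0.1698, 0.2332, 0.1251, 0.1911, 0.0957, 0.1851]

π = [0.1698, 0.2332, 0.1251, 0.1911, 0.0957, 0.1851]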